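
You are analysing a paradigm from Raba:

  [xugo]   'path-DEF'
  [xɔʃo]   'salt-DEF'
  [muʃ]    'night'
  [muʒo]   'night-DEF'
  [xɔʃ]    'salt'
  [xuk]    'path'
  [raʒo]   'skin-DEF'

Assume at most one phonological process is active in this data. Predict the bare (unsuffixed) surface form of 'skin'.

In [muʃ] and [muʒo] the final segment of 'night' alternates: [ʃ] ~ [ʒ].
The stem 'salt' ([xɔʃ], [xɔʃo]) shows [ʃ] unchanged in both environments, so [ʃ] cannot be basic with [ʒ] derived before the DEF suffix.
So /ʒ/ is underlying, and a rule of word-final obstruent devoicing — voiced obstruents become voiceless word-finally — gives [ʃ].
The one attested form of 'skin', [raʒo], shows underlying /raʒ/. Applying the same rule word-finally gives [raʃ].

[raʃ]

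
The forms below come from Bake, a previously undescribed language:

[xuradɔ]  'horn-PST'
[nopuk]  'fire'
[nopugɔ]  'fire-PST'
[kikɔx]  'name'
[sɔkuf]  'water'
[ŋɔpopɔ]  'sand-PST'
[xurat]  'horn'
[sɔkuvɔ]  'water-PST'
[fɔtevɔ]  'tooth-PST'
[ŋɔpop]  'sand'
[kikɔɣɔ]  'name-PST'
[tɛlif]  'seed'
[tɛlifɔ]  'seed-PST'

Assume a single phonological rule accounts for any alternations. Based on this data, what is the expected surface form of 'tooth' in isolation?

In [sɔkuf] and [sɔkuvɔ] the final segment of 'water' alternates: [f] ~ [v].
The stem 'seed' ([tɛlif], [tɛlifɔ]) shows [f] unchanged in both environments, so [f] cannot be basic with [v] derived before the PST suffix.
So /v/ is underlying, and a rule of word-final obstruent devoicing — voiced obstruents become voiceless word-finally — gives [f].
From [fɔtevɔ] the stem 'tooth' is /fɔtev/; word-finally this yields [fɔtef].

[fɔtef]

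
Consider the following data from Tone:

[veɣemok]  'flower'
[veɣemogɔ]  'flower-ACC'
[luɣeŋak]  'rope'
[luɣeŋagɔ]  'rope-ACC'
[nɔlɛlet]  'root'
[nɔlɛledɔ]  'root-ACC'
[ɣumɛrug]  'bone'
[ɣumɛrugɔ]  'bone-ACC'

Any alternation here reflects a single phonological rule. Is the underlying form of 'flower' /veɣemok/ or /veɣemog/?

The stem for 'flower' ends in [k] in [veɣemok] but [g] in [veɣemogɔ].
Compare 'bone', with invariant [g] in [ɣumɛrug] and [ɣumɛrugɔ]: an analysis with underlying /g/ and a rule producing [k] in isolation would wrongly predict alternation here too.
The underlying segment must be /k/; voiceless stops become voiced between vowels, yielding [g] there.

/veɣemok/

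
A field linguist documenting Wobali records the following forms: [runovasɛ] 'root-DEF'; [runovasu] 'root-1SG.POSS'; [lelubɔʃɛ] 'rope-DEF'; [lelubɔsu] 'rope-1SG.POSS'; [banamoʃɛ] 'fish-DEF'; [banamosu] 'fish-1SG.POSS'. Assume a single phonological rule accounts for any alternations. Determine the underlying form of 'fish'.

/banamoʃ/

The root 'fish' surfaces as [banamoʃɛ] and [banamosu], with a stem-final [ʃ] ~ [s] alternation.
If /s/ were underlying and a rule turned it into [ʃ] before the DEF suffix, 'root' would also alternate; but it has [s] in both [runovasɛ] and [runovasu].
The alternation reflects depalatalization: palato-alveolar /ʃ/ becomes [s] when no front vowel follows. /ʃ/ is underlying.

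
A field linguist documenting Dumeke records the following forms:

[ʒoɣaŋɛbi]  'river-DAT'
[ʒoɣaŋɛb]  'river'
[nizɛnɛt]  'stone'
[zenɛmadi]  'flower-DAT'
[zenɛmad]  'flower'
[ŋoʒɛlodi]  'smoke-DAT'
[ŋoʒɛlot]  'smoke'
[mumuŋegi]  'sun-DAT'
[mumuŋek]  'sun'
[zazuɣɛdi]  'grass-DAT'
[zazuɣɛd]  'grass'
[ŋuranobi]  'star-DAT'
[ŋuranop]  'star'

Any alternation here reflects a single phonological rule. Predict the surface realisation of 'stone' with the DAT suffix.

[nizɛnɛdi]

'smoke' shows [d] ~ [t] at the end of the stem ([ŋoʒɛlodi] vs [ŋoʒɛlot]).
Compare 'grass', with invariant [d] in [zazuɣɛdi] and [zazuɣɛd]: an analysis with underlying /d/ and a rule producing [t] in isolation would wrongly predict alternation here too.
The underlying segment must be /t/; voiceless stops become voiced between vowels, yielding [d] there.
The one attested form of 'stone', [nizɛnɛt], shows underlying /nizɛnɛt/. Applying the same rule between vowels gives [nizɛnɛdi].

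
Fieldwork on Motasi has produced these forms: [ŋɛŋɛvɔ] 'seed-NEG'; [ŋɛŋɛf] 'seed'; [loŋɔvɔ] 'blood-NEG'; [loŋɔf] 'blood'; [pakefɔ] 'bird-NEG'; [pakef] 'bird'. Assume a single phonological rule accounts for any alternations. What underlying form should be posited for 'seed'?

'seed' shows [v] ~ [f] at the end of the stem ([ŋɛŋɛvɔ] vs [ŋɛŋɛf]).
If /f/ were underlying and a rule turned it into [v] before the NEG suffix, 'bird' would also alternate; but it has [f] in both [pakefɔ] and [pakef].
Therefore /v/ is basic and [f] is derived by word-final obstruent devoicing (voiced obstruents become voiceless word-finally).

/ŋɛŋɛv/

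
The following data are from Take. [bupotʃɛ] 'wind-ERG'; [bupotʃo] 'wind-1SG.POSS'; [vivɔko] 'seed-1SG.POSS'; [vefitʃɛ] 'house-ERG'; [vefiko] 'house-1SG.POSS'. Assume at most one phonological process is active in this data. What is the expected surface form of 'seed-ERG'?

'house' shows [k] ~ [tʃ] at the end of the stem ([vefiko] vs [vefitʃɛ]).
Compare 'wind', with invariant [tʃ] in [bupotʃo] and [bupotʃɛ]: an analysis with underlying /tʃ/ and a rule producing [k] before the 1SG.POSS suffix would wrongly predict alternation here too.
The underlying segment must be /k/; /k/ becomes palato-alveolar [tʃ] before a front vowel, yielding [tʃ] there.
The one attested form of 'seed', [vivɔko], shows underlying /vivɔk/. Applying the same rule before a front vowel gives [vivɔtʃɛ].

[vivɔtʃɛ]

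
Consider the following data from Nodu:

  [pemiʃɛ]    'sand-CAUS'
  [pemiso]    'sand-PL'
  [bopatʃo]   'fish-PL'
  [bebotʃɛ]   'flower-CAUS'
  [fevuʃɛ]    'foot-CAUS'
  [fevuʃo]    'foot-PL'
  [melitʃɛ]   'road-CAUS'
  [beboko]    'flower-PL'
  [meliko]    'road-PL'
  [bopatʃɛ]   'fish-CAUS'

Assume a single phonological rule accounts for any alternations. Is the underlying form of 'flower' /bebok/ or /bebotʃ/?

/bebok/

'flower' shows [tʃ] ~ [k] at the end of the stem ([bebotʃɛ] vs [beboko]).
If /tʃ/ were underlying and a rule turned it into [k] before the PL suffix, 'fish' would also alternate; but it has [tʃ] in both [bopatʃɛ] and [bopatʃo].
The underlying segment must be /k/; /k/ and /s/ become palato-alveolar [tʃ] and [ʃ] before a front vowel, yielding [tʃ] there.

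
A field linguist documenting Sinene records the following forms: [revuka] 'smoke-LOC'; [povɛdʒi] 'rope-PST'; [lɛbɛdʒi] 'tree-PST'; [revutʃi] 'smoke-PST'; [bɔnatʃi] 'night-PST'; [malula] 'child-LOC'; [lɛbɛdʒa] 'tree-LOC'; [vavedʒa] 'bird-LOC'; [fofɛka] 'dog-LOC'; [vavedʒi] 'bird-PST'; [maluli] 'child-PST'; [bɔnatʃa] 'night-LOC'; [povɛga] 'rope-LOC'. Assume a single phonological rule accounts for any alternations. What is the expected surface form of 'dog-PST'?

'smoke' shows [tʃ] ~ [k] at the end of the stem ([revutʃi] vs [revuka]).
The stem 'night' ([bɔnatʃi], [bɔnatʃa]) shows [tʃ] unchanged in both environments, so [tʃ] cannot be basic with [k] derived before the LOC suffix.
The alternation reflects palatalization before a front vowel: /k/ and /g/ become palato-alveolar [tʃ] and [dʒ] before a front vowel. /k/ is underlying.
From [fofɛka] the stem 'dog' is /fofɛk/; before a front vowel this yields [fofɛtʃi].

[fofɛtʃi]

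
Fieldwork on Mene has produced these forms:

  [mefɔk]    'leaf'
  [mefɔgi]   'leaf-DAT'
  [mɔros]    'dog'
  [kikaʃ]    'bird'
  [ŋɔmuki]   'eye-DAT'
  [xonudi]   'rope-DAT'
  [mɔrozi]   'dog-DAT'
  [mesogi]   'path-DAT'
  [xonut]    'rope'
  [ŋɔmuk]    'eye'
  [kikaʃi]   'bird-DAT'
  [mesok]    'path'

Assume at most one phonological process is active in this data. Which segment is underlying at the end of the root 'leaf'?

The root 'leaf' surfaces as [mefɔk] and [mefɔgi], with a stem-final [k] ~ [g] alternation.
If /k/ were underlying and a rule turned it into [g] before the DAT suffix, 'eye' would also alternate; but it has [k] in both [ŋɔmuk] and [ŋɔmuki].
Therefore /g/ is basic and [k] is derived by word-final obstruent devoicing (voiced obstruents become voiceless word-finally).

/g/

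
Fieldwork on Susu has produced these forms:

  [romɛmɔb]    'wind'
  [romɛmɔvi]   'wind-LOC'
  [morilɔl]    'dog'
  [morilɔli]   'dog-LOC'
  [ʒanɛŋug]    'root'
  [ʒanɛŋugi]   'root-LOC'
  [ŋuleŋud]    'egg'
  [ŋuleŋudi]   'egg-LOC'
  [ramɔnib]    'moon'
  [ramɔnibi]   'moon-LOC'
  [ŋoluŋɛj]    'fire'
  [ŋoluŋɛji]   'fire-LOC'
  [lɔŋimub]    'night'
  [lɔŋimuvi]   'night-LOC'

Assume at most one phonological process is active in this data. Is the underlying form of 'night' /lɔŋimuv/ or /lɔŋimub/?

'night' shows [b] ~ [v] at the end of the stem ([lɔŋimub] vs [lɔŋimuvi]).
Compare 'moon', with invariant [b] in [ramɔnib] and [ramɔnibi]: an analysis with underlying /b/ and a rule producing [v] before the LOC suffix would wrongly predict alternation here too.
The alternation reflects word-final hardening: voiced fricatives become stops word-finally. /v/ is underlying.

/lɔŋimuv/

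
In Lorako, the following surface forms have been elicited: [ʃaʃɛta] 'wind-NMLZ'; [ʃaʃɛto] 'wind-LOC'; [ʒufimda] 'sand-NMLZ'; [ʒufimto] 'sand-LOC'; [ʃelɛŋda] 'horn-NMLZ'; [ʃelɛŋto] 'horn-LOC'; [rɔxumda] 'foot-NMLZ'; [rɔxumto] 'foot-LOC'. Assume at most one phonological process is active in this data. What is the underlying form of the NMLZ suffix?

The NMLZ morpheme has two allomorphs, [-da] and [-ta].
By contrast the LOC suffix keeps its initial [t] throughout — that segment must be underlying.
So the underlying form is /-da/, and voiced stops become voiceless after a vowel.

/-da/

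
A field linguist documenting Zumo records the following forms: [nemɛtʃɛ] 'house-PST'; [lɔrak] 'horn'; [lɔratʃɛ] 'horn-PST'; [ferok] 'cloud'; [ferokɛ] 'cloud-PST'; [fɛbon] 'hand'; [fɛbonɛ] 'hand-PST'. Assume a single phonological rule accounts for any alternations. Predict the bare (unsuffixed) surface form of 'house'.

[nemɛk]

The stem for 'horn' ends in [k] in [lɔrak] but [tʃ] in [lɔratʃɛ].
But 'cloud' keeps [k] in both environments ([ferok], [ferokɛ]), so there is no rule changing /k/ to [tʃ] before the PST suffix.
The alternation reflects depalatalization: palato-alveolar /tʃ/ becomes [k] when no front vowel follows. /tʃ/ is underlying.
The one attested form of 'house', [nemɛtʃɛ], shows underlying /nemɛtʃ/. Applying the same rule when no front vowel follows gives [nemɛk].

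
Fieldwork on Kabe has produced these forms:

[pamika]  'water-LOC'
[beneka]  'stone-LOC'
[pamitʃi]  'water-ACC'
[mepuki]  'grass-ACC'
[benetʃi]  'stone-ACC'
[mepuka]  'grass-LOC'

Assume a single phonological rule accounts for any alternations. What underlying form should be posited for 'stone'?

The stem for 'stone' ends in [k] in [beneka] but [tʃ] in [benetʃi].
The stem 'grass' ([mepuka], [mepuki]) shows [k] unchanged in both environments, so [k] cannot be basic with [tʃ] derived before the ACC suffix.
Therefore /tʃ/ is basic and [k] is derived by depalatalization (palato-alveolar /tʃ/ becomes [k] when no front vowel follows).

/benetʃ/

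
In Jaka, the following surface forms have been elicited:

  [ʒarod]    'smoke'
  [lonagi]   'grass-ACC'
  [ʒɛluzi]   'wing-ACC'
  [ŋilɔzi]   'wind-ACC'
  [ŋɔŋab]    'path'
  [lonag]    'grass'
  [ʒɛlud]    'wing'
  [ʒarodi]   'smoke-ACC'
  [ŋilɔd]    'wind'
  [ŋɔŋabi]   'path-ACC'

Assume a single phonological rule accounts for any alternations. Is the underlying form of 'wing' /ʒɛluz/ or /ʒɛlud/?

/ʒɛluz/

'wing' shows [d] ~ [z] at the end of the stem ([ʒɛlud] vs [ʒɛluzi]).
If /d/ were underlying and a rule turned it into [z] before the ACC suffix, 'smoke' would also alternate; but it has [d] in both [ʒarod] and [ʒarodi].
The underlying segment must be /z/; voiced fricatives become stops word-finally, yielding [d] there.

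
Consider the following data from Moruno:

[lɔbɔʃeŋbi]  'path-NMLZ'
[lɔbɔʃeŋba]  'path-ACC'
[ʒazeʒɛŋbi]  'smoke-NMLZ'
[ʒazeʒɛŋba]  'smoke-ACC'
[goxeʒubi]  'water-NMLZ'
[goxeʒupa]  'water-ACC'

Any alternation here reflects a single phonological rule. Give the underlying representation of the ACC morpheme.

The ACC morpheme has two allomorphs, [-ba] and [-pa].
The NMLZ suffix, which begins with [b], is invariant after every stem; so [b] is not altered by any rule here.
The ACC suffix is therefore /-pa/ underlyingly, with post-nasal voicing: voiceless stops become voiced after a nasal.

/-pa/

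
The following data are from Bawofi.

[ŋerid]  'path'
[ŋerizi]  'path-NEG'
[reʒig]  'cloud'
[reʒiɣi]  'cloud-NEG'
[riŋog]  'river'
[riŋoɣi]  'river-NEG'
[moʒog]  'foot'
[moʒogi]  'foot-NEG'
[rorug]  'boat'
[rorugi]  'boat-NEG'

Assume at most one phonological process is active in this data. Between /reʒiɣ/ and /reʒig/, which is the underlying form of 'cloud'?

In [reʒig] and [reʒiɣi] the final segment of 'cloud' alternates: [g] ~ [ɣ].
Compare 'foot', with invariant [g] in [moʒog] and [moʒogi]: an analysis with underlying /g/ and a rule producing [ɣ] before the NEG suffix would wrongly predict alternation here too.
The alternation reflects word-final hardening: voiced fricatives become stops word-finally. /ɣ/ is underlying.

/reʒiɣ/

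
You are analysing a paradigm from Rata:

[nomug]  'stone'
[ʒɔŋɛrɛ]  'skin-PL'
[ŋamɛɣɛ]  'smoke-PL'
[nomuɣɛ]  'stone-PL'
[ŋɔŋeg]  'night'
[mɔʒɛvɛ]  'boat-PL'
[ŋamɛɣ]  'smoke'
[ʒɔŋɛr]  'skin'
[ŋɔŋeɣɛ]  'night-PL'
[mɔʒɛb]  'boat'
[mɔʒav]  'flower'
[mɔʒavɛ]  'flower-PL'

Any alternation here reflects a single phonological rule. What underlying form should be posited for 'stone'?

/nomug/

The root 'stone' surfaces as [nomuɣɛ] and [nomug], with a stem-final [ɣ] ~ [g] alternation.
The stem 'smoke' ([ŋamɛɣɛ], [ŋamɛɣ]) shows [ɣ] unchanged in both environments, so [ɣ] cannot be basic with [g] derived in isolation.
So /g/ is underlying, and a rule of intervocalic spirantization — voiced stops become fricatives between vowels — gives [ɣ].
Hence 'stone' is /nomug/ underlyingly.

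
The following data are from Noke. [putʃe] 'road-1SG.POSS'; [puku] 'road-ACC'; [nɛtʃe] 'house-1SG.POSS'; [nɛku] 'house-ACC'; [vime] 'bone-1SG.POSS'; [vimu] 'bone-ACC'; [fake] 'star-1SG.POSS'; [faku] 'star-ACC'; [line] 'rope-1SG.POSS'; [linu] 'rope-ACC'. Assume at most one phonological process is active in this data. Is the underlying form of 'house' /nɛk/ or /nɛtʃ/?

The root 'house' surfaces as [nɛtʃe] and [nɛku], with a stem-final [tʃ] ~ [k] alternation.
Compare 'star', with invariant [k] in [fake] and [faku]: an analysis with underlying /k/ and a rule producing [tʃ] before the 1SG.POSS suffix would wrongly predict alternation here too.
Therefore /tʃ/ is basic and [k] is derived by depalatalization (palato-alveolar /tʃ/ becomes [k] when no front vowel follows).

/nɛtʃ/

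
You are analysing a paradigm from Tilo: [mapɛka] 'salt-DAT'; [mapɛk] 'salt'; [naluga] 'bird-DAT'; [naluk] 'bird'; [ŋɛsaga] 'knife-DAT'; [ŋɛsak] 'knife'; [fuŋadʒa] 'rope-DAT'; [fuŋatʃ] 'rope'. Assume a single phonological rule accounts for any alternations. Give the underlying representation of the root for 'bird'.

'bird' shows [g] ~ [k] at the end of the stem ([naluga] vs [naluk]).
The stem 'salt' ([mapɛka], [mapɛk]) shows [k] unchanged in both environments, so [k] cannot be basic with [g] derived before the DAT suffix.
Therefore /g/ is basic and [k] is derived by word-final obstruent devoicing (voiced obstruents become voiceless word-finally).
The underlying form of 'bird' is therefore /nalug/.

/nalug/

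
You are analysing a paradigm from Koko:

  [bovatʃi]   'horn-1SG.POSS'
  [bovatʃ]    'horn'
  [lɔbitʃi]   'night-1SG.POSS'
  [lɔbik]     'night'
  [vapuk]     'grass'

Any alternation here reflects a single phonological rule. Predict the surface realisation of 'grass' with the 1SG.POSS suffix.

'night' shows [tʃ] ~ [k] at the end of the stem ([lɔbitʃi] vs [lɔbik]).
The stem 'horn' ([bovatʃi], [bovatʃ]) shows [tʃ] unchanged in both environments, so [tʃ] cannot be basic with [k] derived in isolation.
So /k/ is underlying, and a rule of palatalization before a front vowel — /k/ becomes palato-alveolar [tʃ] before a front vowel — gives [tʃ].
The one attested form of 'grass', [vapuk], shows underlying /vapuk/. Applying the same rule before a front vowel gives [vaputʃi].

[vaputʃi]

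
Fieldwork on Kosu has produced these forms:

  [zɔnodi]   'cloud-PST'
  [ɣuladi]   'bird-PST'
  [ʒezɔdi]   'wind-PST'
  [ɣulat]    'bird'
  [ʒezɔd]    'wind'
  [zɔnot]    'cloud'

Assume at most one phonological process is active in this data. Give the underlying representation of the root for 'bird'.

/ɣulat/

The root 'bird' surfaces as [ɣulat] and [ɣuladi], with a stem-final [t] ~ [d] alternation.
Compare 'wind', with invariant [d] in [ʒezɔd] and [ʒezɔdi]: an analysis with underlying /d/ and a rule producing [t] in isolation would wrongly predict alternation here too.
So /t/ is underlying, and a rule of intervocalic voicing — voiceless stops become voiced between vowels — gives [d].
The underlying form of 'bird' is therefore /ɣulat/.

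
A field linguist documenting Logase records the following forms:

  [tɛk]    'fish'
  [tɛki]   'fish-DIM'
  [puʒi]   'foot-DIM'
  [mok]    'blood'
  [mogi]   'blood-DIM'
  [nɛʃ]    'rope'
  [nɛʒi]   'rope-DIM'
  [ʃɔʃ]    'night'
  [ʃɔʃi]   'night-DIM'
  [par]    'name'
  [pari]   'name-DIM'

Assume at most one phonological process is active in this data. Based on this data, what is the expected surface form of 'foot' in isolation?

[puʃ]

'rope' shows [ʃ] ~ [ʒ] at the end of the stem ([nɛʃ] vs [nɛʒi]).
If /ʃ/ were underlying and a rule turned it into [ʒ] before the DIM suffix, 'night' would also alternate; but it has [ʃ] in both [ʃɔʃ] and [ʃɔʃi].
The underlying segment must be /ʒ/; voiced obstruents become voiceless word-finally, yielding [ʃ] there.
The one attested form of 'foot', [puʒi], shows underlying /puʒ/. Applying the same rule word-finally gives [puʃ].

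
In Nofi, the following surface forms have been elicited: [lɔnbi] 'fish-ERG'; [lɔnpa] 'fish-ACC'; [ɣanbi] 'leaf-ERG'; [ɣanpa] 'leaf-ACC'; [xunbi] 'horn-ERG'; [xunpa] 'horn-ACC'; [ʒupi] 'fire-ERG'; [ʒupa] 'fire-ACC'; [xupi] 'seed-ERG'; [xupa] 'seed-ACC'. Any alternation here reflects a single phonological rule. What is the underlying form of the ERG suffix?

The ERG suffix surfaces as [-bi] and [-pi], depending on the final segment of the stem.
The ACC suffix, which begins with [p], is invariant after every stem; so [p] is not altered by any rule here.
The ERG suffix is therefore /-bi/ underlyingly, with post-vocalic devoicing: voiced stops become voiceless after a vowel.

/-bi/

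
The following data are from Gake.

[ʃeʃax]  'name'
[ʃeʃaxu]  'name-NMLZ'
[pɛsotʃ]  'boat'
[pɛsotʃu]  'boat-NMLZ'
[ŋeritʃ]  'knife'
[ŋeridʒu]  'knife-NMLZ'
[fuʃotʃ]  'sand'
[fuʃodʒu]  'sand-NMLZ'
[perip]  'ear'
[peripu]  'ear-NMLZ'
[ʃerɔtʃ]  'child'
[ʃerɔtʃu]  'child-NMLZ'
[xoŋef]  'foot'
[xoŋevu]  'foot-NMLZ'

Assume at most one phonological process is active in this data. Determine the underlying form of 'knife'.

'knife' shows [tʃ] ~ [dʒ] at the end of the stem ([ŋeritʃ] vs [ŋeridʒu]).
But 'boat' keeps [tʃ] in both environments ([pɛsotʃ], [pɛsotʃu]), so there is no rule changing /tʃ/ to [dʒ] before the NMLZ suffix.
So /dʒ/ is underlying, and a rule of word-final obstruent devoicing — voiced obstruents become voiceless word-finally — gives [tʃ].
Hence 'knife' is /ŋeridʒ/ underlyingly.

/ŋeridʒ/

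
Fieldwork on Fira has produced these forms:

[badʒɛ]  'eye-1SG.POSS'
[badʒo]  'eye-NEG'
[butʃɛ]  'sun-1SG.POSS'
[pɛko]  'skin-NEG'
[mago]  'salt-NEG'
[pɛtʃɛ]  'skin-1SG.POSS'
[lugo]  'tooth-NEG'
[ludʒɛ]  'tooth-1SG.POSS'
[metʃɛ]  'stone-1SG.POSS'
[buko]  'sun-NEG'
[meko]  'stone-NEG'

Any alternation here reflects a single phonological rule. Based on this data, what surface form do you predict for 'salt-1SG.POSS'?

The root 'tooth' surfaces as [ludʒɛ] and [lugo], with a stem-final [dʒ] ~ [g] alternation.
The stem 'eye' ([badʒɛ], [badʒo]) shows [dʒ] unchanged in both environments, so [dʒ] cannot be basic with [g] derived before the NEG suffix.
The underlying segment must be /g/; /k/ and /g/ become palato-alveolar [tʃ] and [dʒ] before a front vowel, yielding [dʒ] there.
From [mago] the stem 'salt' is /mag/; before a front vowel this yields [madʒɛ].

[madʒɛ]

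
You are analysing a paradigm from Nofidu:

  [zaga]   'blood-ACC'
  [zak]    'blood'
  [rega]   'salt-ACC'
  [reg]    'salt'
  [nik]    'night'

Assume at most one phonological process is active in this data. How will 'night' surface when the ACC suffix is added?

In [zaga] and [zak] the final segment of 'blood' alternates: [g] ~ [k].
If /g/ were underlying and a rule turned it into [k] in isolation, 'salt' would also alternate; but it has [g] in both [rega] and [reg].
So /k/ is underlying, and a rule of intervocalic voicing — voiceless stops become voiced between vowels — gives [g].
From [nik] the stem 'night' is /nik/; between vowels this yields [niga].

[niga]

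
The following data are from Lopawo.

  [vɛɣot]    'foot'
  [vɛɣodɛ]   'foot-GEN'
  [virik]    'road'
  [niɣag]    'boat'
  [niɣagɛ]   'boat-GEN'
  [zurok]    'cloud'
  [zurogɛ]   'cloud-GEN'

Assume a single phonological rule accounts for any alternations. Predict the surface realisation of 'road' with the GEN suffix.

The root 'cloud' surfaces as [zurok] and [zurogɛ], with a stem-final [k] ~ [g] alternation.
But 'boat' keeps [g] in both environments ([niɣag], [niɣagɛ]), so there is no rule changing /g/ to [k] in isolation.
So /k/ is underlying, and a rule of intervocalic voicing — voiceless stops become voiced between vowels — gives [g].
From [virik] the stem 'road' is /virik/; between vowels this yields [virigɛ].

[virigɛ]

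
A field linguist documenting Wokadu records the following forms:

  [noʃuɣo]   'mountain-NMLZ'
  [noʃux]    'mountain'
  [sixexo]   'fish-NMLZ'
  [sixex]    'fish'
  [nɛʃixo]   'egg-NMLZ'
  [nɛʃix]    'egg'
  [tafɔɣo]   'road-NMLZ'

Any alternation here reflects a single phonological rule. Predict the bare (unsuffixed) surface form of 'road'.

The stem for 'mountain' ends in [ɣ] in [noʃuɣo] but [x] in [noʃux].
The stem 'egg' ([nɛʃixo], [nɛʃix]) shows [x] unchanged in both environments, so [x] cannot be basic with [ɣ] derived before the NMLZ suffix.
Therefore /ɣ/ is basic and [x] is derived by word-final obstruent devoicing (voiced obstruents become voiceless word-finally).
From [tafɔɣo] the stem 'road' is /tafɔɣ/; word-finally this yields [tafɔx].

[tafɔx]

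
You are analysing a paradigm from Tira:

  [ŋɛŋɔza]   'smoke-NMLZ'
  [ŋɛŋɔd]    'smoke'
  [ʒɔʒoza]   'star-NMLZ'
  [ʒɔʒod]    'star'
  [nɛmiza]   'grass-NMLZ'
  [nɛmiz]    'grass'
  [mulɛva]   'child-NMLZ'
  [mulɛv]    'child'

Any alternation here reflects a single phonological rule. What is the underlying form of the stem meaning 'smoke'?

In [ŋɛŋɔza] and [ŋɛŋɔd] the final segment of 'smoke' alternates: [z] ~ [d].
But 'grass' keeps [z] in both environments ([nɛmiza], [nɛmiz]), so there is no rule changing /z/ to [d] in isolation.
The underlying segment must be /d/; voiced stops become fricatives between vowels, yielding [z] there.

/ŋɛŋɔd/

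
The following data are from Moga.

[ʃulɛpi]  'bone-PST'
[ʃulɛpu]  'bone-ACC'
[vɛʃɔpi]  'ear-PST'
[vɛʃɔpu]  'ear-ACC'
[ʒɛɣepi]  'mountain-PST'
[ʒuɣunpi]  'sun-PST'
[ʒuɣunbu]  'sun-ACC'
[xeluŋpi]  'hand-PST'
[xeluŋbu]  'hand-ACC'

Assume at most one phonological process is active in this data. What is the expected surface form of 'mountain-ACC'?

The ACC morpheme has two allomorphs, [-bu] and [-pu].
By contrast the PST suffix keeps its initial [p] throughout — that segment must be underlying.
So the underlying form is /-bu/, and voiced stops become voiceless after a vowel.
After 'mountain', which ends in a vowel, the suffix surfaces as [-pu], giving [ʒɛɣepu].

[ʒɛɣepu]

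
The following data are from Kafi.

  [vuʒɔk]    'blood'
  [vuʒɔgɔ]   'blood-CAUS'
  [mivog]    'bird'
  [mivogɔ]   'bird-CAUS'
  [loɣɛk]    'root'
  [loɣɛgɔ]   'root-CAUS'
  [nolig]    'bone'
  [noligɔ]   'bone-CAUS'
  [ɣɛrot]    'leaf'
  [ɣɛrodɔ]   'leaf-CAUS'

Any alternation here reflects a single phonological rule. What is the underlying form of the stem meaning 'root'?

The stem for 'root' ends in [k] in [loɣɛk] but [g] in [loɣɛgɔ].
Compare 'bone', with invariant [g] in [nolig] and [noligɔ]: an analysis with underlying /g/ and a rule producing [k] in isolation would wrongly predict alternation here too.
Therefore /k/ is basic and [g] is derived by intervocalic voicing (voiceless stops become voiced between vowels).
Hence 'root' is /loɣɛk/ underlyingly.

/loɣɛk/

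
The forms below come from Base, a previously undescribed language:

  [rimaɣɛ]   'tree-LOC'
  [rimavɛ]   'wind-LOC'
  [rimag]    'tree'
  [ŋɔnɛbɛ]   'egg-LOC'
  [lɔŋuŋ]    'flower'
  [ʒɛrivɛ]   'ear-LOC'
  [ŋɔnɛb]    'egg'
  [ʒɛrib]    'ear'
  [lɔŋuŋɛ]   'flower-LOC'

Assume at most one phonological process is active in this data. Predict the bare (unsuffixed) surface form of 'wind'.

[rimab]

The root 'ear' surfaces as [ʒɛrib] and [ʒɛrivɛ], with a stem-final [b] ~ [v] alternation.
But 'egg' keeps [b] in both environments ([ŋɔnɛb], [ŋɔnɛbɛ]), so there is no rule changing /b/ to [v] before the LOC suffix.
Therefore /v/ is basic and [b] is derived by word-final hardening (voiced fricatives become stops word-finally).
From [rimavɛ] the stem 'wind' is /rimav/; word-finally this yields [rimab].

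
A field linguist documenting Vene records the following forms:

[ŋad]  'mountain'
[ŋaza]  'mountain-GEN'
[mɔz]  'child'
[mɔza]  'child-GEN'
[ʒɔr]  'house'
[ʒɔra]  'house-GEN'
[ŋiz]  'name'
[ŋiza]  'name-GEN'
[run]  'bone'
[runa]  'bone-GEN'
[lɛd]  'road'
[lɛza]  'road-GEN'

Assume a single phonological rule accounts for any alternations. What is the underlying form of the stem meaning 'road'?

/lɛd/

The stem for 'road' ends in [d] in [lɛd] but [z] in [lɛza].
Compare 'child', with invariant [z] in [mɔz] and [mɔza]: an analysis with underlying /z/ and a rule producing [d] in isolation would wrongly predict alternation here too.
Therefore /d/ is basic and [z] is derived by intervocalic spirantization (voiced stops become fricatives between vowels).
The underlying form of 'road' is therefore /lɛd/.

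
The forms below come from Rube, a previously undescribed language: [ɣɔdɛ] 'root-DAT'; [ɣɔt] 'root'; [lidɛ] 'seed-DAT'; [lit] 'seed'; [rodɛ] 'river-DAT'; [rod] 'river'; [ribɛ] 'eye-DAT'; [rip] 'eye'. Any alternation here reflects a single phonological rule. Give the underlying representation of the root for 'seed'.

/lit/

In [lidɛ] and [lit] the final segment of 'seed' alternates: [d] ~ [t].
The stem 'river' ([rodɛ], [rod]) shows [d] unchanged in both environments, so [d] cannot be basic with [t] derived in isolation.
The underlying segment must be /t/; voiceless stops become voiced between vowels, yielding [d] there.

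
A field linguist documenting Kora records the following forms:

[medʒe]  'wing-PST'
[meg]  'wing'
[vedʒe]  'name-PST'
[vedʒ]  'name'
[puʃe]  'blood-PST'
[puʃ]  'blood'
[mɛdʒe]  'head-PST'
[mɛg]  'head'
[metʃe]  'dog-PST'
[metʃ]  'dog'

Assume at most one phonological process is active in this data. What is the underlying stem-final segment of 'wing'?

The stem for 'wing' ends in [dʒ] in [medʒe] but [g] in [meg].
Compare 'name', with invariant [dʒ] in [vedʒe] and [vedʒ]: an analysis with underlying /dʒ/ and a rule producing [g] in isolation would wrongly predict alternation here too.
The alternation reflects palatalization before a front vowel: /g/ becomes palato-alveolar [dʒ] before a front vowel. /g/ is underlying.

/g/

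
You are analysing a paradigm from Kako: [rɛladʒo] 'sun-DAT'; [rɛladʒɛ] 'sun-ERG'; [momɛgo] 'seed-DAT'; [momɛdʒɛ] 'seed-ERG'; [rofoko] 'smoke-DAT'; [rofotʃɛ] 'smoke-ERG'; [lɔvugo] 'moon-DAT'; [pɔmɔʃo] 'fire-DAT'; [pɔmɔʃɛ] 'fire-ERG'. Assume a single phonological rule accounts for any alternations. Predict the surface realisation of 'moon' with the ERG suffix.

[lɔvudʒɛ]

In [momɛgo] and [momɛdʒɛ] the final segment of 'seed' alternates: [g] ~ [dʒ].
If /dʒ/ were underlying and a rule turned it into [g] before the DAT suffix, 'sun' would also alternate; but it has [dʒ] in both [rɛladʒo] and [rɛladʒɛ].
So /g/ is underlying, and a rule of palatalization before a front vowel — /k/ and /g/ become palato-alveolar [tʃ] and [dʒ] before a front vowel — gives [dʒ].
The one attested form of 'moon', [lɔvugo], shows underlying /lɔvug/. Applying the same rule before a front vowel gives [lɔvudʒɛ].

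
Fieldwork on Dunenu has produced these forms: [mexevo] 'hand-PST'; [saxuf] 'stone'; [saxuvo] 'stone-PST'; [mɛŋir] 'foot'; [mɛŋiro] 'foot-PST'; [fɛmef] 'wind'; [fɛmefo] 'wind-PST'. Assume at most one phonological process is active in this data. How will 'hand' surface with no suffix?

The root 'stone' surfaces as [saxuf] and [saxuvo], with a stem-final [f] ~ [v] alternation.
The stem 'wind' ([fɛmef], [fɛmefo]) shows [f] unchanged in both environments, so [f] cannot be basic with [v] derived before the PST suffix.
Therefore /v/ is basic and [f] is derived by word-final obstruent devoicing (voiced obstruents become voiceless word-finally).
From [mexevo] the stem 'hand' is /mexev/; word-finally this yields [mexef].

[mexef]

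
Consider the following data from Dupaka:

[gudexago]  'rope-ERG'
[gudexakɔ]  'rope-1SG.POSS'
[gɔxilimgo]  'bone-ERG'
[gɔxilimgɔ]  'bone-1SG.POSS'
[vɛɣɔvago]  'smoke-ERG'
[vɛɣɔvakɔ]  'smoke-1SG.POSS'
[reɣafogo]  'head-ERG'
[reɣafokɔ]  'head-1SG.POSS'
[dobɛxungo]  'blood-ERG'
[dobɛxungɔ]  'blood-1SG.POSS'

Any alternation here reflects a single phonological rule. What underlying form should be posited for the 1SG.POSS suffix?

The 1SG.POSS suffix surfaces as [-gɔ] and [-kɔ], depending on the final segment of the stem.
The ERG suffix, which begins with [g], is invariant after every stem; so [g] is not altered by any rule here.
The 1SG.POSS suffix is therefore /-kɔ/ underlyingly, with post-nasal voicing: voiceless stops become voiced after a nasal.

/-kɔ/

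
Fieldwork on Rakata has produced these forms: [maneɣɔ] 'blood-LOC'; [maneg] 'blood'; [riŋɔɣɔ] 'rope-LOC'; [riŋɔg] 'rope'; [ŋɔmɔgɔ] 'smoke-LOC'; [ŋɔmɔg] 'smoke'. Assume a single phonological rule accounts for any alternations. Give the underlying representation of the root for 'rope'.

/riŋɔɣ/

The root 'rope' surfaces as [riŋɔɣɔ] and [riŋɔg], with a stem-final [ɣ] ~ [g] alternation.
The stem 'smoke' ([ŋɔmɔgɔ], [ŋɔmɔg]) shows [g] unchanged in both environments, so [g] cannot be basic with [ɣ] derived before the LOC suffix.
The alternation reflects word-final hardening: voiced fricatives become stops word-finally. /ɣ/ is underlying.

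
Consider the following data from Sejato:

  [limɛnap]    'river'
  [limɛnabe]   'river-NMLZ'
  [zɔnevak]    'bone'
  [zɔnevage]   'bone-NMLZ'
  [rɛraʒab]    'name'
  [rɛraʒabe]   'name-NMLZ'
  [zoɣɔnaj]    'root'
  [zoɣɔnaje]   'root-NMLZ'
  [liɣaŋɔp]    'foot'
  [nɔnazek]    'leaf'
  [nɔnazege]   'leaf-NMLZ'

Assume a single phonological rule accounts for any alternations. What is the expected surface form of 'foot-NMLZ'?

The stem for 'river' ends in [p] in [limɛnap] but [b] in [limɛnabe].
Compare 'name', with invariant [b] in [rɛraʒab] and [rɛraʒabe]: an analysis with underlying /b/ and a rule producing [p] in isolation would wrongly predict alternation here too.
The underlying segment must be /p/; voiceless stops become voiced between vowels, yielding [b] there.
From [liɣaŋɔp] the stem 'foot' is /liɣaŋɔp/; between vowels this yields [liɣaŋɔbe].

[liɣaŋɔbe]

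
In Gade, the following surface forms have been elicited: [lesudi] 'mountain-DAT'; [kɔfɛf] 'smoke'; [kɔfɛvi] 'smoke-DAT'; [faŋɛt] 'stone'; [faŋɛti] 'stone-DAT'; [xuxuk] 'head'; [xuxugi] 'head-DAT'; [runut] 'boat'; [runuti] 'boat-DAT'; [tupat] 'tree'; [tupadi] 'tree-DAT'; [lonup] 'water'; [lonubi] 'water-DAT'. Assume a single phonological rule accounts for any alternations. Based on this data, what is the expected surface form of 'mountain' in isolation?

[lesut]

In [tupat] and [tupadi] the final segment of 'tree' alternates: [t] ~ [d].
The stem 'boat' ([runut], [runuti]) shows [t] unchanged in both environments, so [t] cannot be basic with [d] derived before the DAT suffix.
Therefore /d/ is basic and [t] is derived by word-final obstruent devoicing (voiced obstruents become voiceless word-finally).
From [lesudi] the stem 'mountain' is /lesud/; word-finally this yields [lesut].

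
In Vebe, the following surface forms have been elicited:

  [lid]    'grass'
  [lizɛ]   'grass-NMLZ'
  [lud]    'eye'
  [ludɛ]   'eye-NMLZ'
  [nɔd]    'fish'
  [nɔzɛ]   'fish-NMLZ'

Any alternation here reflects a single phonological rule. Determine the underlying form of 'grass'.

/liz/

The root 'grass' surfaces as [lid] and [lizɛ], with a stem-final [d] ~ [z] alternation.
But 'eye' keeps [d] in both environments ([lud], [ludɛ]), so there is no rule changing /d/ to [z] before the NMLZ suffix.
Therefore /z/ is basic and [d] is derived by word-final hardening (voiced fricatives become stops word-finally).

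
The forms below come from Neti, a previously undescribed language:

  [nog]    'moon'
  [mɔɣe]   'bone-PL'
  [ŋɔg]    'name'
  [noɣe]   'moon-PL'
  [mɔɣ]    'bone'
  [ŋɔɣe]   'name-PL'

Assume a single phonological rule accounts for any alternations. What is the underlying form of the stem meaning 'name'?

/ŋɔg/

The stem for 'name' ends in [g] in [ŋɔg] but [ɣ] in [ŋɔɣe].
If /ɣ/ were underlying and a rule turned it into [g] in isolation, 'bone' would also alternate; but it has [ɣ] in both [mɔɣ] and [mɔɣe].
The alternation reflects intervocalic spirantization: voiced stops become fricatives between vowels. /g/ is underlying.
The underlying form of 'name' is therefore /ŋɔg/.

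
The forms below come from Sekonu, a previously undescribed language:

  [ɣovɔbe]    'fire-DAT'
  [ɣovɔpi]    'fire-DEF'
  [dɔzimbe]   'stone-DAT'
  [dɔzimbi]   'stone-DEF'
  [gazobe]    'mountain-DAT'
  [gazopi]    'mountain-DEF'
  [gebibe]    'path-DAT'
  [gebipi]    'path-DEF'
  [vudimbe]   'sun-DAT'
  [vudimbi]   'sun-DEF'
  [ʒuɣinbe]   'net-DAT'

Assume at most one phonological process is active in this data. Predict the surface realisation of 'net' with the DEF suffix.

The DEF suffix surfaces as [-bi] and [-pi], depending on the final segment of the stem.
The DAT suffix, which begins with [b], is invariant after every stem; so [b] is not altered by any rule here.
The DEF suffix is therefore /-pi/ underlyingly, with post-nasal voicing: voiceless stops become voiced after a nasal.
After 'net', which ends in a nasal, the suffix surfaces as [-bi], giving [ʒuɣinbi].

[ʒuɣinbi]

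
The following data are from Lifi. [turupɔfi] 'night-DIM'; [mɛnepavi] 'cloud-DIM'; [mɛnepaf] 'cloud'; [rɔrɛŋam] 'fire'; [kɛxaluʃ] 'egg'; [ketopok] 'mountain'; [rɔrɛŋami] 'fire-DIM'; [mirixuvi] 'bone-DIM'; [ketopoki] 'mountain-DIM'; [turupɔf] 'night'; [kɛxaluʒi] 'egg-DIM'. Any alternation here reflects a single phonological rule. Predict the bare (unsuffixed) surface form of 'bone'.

'cloud' shows [v] ~ [f] at the end of the stem ([mɛnepavi] vs [mɛnepaf]).
If /f/ were underlying and a rule turned it into [v] before the DIM suffix, 'night' would also alternate; but it has [f] in both [turupɔfi] and [turupɔf].
The alternation reflects word-final obstruent devoicing: voiced obstruents become voiceless word-finally. /v/ is underlying.
The one attested form of 'bone', [mirixuvi], shows underlying /mirixuv/. Applying the same rule word-finally gives [mirixuf].

[mirixuf]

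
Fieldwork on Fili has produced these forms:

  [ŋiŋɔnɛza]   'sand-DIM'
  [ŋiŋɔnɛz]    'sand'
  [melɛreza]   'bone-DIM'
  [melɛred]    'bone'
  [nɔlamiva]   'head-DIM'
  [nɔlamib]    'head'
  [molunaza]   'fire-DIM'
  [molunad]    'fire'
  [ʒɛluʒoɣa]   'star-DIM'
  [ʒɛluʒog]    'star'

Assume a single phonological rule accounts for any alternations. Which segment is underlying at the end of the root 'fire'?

/d/

'fire' shows [z] ~ [d] at the end of the stem ([molunaza] vs [molunad]).
The stem 'sand' ([ŋiŋɔnɛza], [ŋiŋɔnɛz]) shows [z] unchanged in both environments, so [z] cannot be basic with [d] derived in isolation.
The alternation reflects intervocalic spirantization: voiced stops become fricatives between vowels. /d/ is underlying.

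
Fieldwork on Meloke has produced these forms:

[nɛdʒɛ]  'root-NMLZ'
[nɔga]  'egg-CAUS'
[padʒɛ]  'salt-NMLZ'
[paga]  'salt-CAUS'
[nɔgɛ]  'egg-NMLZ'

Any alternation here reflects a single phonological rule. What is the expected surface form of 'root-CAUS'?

[nɛga]

The root 'salt' surfaces as [padʒɛ] and [paga], with a stem-final [dʒ] ~ [g] alternation.
Compare 'egg', with invariant [g] in [nɔgɛ] and [nɔga]: an analysis with underlying /g/ and a rule producing [dʒ] before the NMLZ suffix would wrongly predict alternation here too.
Therefore /dʒ/ is basic and [g] is derived by depalatalization (palato-alveolar /dʒ/ becomes [g] when no front vowel follows).
From [nɛdʒɛ] the stem 'root' is /nɛdʒ/; when no front vowel follows this yields [nɛga].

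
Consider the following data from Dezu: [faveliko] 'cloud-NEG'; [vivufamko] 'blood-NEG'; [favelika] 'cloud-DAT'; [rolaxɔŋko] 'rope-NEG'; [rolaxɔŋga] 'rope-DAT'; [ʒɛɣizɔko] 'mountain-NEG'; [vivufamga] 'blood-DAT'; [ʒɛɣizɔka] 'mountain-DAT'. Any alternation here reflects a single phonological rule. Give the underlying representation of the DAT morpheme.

The DAT morpheme has two allomorphs, [-ga] and [-ka].
By contrast the NEG suffix keeps its initial [k] throughout — that segment must be underlying.
The DAT suffix is therefore /-ga/ underlyingly, with post-vocalic devoicing: voiced stops become voiceless after a vowel.

/-ga/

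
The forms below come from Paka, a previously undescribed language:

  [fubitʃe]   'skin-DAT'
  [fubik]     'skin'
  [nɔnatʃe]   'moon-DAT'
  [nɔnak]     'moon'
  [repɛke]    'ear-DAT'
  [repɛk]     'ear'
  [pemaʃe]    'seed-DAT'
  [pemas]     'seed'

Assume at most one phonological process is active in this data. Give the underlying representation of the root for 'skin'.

The stem for 'skin' ends in [tʃ] in [fubitʃe] but [k] in [fubik].
Compare 'ear', with invariant [k] in [repɛke] and [repɛk]: an analysis with underlying /k/ and a rule producing [tʃ] before the DAT suffix would wrongly predict alternation here too.
The alternation reflects depalatalization: palato-alveolar /tʃ/ and /ʃ/ become [k] and [s] when no front vowel follows. /tʃ/ is underlying.
The underlying form of 'skin' is therefore /fubitʃ/.

/fubitʃ/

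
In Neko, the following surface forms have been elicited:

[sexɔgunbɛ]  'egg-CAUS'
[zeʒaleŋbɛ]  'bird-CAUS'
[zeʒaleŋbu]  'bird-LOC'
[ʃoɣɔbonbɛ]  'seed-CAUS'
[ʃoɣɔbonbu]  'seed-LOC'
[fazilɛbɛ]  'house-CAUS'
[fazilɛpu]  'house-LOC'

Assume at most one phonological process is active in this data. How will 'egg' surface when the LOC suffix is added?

[sexɔgunbu]

The LOC morpheme has two allomorphs, [-bu] and [-pu].
The CAUS suffix, which begins with [b], is invariant after every stem; so [b] is not altered by any rule here.
The LOC suffix is therefore /-pu/ underlyingly, with post-nasal voicing: voiceless stops become voiced after a nasal.
After 'egg', which ends in a nasal, the suffix surfaces as [-bu], giving [sexɔgunbu].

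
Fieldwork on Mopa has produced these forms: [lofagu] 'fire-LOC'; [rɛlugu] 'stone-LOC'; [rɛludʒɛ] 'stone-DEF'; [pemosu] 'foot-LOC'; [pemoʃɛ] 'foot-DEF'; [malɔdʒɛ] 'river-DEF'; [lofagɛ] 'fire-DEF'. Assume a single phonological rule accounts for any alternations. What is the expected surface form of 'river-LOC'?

[malɔgu]

The root 'stone' surfaces as [rɛludʒɛ] and [rɛlugu], with a stem-final [dʒ] ~ [g] alternation.
The stem 'fire' ([lofagɛ], [lofagu]) shows [g] unchanged in both environments, so [g] cannot be basic with [dʒ] derived before the DEF suffix.
Therefore /dʒ/ is basic and [g] is derived by depalatalization (palato-alveolar /dʒ/ and /ʃ/ become [g] and [s] when no front vowel follows).
The one attested form of 'river', [malɔdʒɛ], shows underlying /malɔdʒ/. Applying the same rule when no front vowel follows gives [malɔgu].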